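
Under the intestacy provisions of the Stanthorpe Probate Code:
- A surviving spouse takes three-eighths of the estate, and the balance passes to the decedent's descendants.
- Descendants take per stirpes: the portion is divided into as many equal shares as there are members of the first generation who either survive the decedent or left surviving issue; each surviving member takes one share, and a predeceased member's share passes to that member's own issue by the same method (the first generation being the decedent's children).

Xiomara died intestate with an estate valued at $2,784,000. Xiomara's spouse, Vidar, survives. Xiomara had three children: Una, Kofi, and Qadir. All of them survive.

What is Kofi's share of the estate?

Kofi receives $580,000.

Vidar takes three-eighths of $2,784,000 = $1,044,000. The remaining $1,740,000 passes to the descendants.
The descendants' portion ($1,740,000) is divided into 3 shares of $580,000: Una, Kofi, and Qadir each take $580,000.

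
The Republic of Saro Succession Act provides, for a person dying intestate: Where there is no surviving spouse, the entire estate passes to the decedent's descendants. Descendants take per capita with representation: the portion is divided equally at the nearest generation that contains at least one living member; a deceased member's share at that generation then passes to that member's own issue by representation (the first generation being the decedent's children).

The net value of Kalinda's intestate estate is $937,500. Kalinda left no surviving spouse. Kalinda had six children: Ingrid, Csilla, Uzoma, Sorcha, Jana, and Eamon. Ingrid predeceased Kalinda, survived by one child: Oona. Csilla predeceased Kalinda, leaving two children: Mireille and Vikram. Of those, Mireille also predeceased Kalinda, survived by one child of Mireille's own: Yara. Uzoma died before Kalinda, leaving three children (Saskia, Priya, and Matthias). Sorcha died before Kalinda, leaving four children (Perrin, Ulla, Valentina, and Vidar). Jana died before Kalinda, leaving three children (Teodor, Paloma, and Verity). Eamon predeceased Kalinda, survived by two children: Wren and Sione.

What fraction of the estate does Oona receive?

Oona receives 1/15 of the estate.

The entire $937,500 passes to the descendants.
No child survives, so the initial division is made at the grandchildren's generation.
That amount ($937,500) is divided into 15 shares of $62,500: Oona, Vikram, Saskia, Priya, Matthias, Perrin, Ulla, Valentina, Vidar, Teodor, Paloma, Verity, Wren, and Sione each take $62,500; Mireille's $62,500 share passes to Mireille's issue.
Mireille's share ($62,500) passes entirely to Yara.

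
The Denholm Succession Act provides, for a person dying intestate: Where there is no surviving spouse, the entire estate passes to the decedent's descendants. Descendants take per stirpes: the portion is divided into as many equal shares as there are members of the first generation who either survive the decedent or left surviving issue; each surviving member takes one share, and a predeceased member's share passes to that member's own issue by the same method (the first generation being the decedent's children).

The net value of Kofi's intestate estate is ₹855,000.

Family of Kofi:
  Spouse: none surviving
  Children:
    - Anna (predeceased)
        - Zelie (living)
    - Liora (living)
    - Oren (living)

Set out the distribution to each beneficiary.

Zelie: ₹285,000; Liora: ₹285,000; Oren: ₹285,000

The entire ₹855,000 passes to the descendants.
That amount (₹855,000) is divided into 3 shares of ₹285,000: Liora and Oren each take ₹285,000; Anna's ₹285,000 share passes to Anna's issue.
Anna's share (₹285,000) passes entirely to Zelie.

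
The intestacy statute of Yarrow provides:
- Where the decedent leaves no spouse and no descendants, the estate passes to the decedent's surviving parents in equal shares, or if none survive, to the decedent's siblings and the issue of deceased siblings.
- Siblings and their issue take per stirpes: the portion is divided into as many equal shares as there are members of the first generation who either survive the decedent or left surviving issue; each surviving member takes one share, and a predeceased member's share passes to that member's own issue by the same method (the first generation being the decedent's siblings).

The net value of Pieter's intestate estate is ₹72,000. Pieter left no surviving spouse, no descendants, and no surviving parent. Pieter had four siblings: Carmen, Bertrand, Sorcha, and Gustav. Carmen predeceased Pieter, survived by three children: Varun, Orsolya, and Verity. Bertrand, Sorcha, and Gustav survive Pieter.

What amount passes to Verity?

Verity receives ₹6,000.

The entire ₹72,000 passes to the siblings and their issue.
That amount (₹72,000) is divided into 4 shares of ₹18,000: Bertrand, Sorcha, and Gustav each take ₹18,000; Carmen's ₹18,000 share passes to Carmen's issue.
Carmen's share (₹18,000) is divided into 3 shares of ₹6,000: Varun, Orsolya, and Verity each take ₹6,000.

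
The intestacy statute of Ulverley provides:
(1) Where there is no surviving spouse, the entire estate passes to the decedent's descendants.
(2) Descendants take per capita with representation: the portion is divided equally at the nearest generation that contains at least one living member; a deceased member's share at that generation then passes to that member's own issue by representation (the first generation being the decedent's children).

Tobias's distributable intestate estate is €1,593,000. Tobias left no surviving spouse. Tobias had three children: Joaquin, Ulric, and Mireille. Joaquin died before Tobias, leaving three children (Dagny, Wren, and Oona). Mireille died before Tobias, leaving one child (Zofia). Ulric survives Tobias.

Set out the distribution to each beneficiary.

Dagny: €177,000; Wren: €177,000; Oona: €177,000; Ulric: €531,000; Zofia: €531,000

The entire €1,593,000 passes to the descendants.
That amount (€1,593,000) is divided into 3 shares of €531,000: Ulric takes €531,000; Joaquin's €531,000 share passes to Joaquin's issue; Mireille's €531,000 share passes to Mireille's issue.
Joaquin's share (€531,000) is divided into 3 shares of €177,000: Dagny, Wren, and Oona each take €177,000.
Mireille's share (€531,000) passes entirely to Zofia.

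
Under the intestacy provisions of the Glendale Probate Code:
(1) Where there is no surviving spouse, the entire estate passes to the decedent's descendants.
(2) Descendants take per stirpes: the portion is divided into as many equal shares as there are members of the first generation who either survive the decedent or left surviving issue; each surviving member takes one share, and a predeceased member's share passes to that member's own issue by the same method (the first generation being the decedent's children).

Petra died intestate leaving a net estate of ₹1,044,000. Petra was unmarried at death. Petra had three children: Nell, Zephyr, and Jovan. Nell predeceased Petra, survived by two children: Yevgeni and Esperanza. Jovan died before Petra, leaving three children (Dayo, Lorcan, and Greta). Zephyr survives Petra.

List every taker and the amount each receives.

Yevgeni: ₹174,000; Esperanza: ₹174,000; Zephyr: ₹348,000; Dayo: ₹116,000; Lorcan: ₹116,000; Greta: ₹116,000

The entire ₹1,044,000 passes to the descendants.
That amount (₹1,044,000) is divided into 3 shares of ₹348,000: Zephyr takes ₹348,000; Nell's ₹348,000 share passes to Nell's issue; Jovan's ₹348,000 share passes to Jovan's issue.
Nell's share (₹348,000) is divided into 2 shares of ₹174,000: Yevgeni and Esperanza each take ₹174,000.
Jovan's share (₹348,000) is divided into 3 shares of ₹116,000: Dayo, Lorcan, and Greta each take ₹116,000.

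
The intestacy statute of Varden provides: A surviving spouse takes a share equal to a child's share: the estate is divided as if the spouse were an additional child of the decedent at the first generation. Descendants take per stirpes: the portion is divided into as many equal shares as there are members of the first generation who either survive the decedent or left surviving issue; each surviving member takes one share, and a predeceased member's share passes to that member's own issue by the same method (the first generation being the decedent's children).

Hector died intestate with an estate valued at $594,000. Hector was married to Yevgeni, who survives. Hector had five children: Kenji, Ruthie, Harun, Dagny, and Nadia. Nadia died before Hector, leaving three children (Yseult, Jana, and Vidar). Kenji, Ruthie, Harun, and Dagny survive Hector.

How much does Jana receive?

The spouse counts as an additional share at the children's level, so there are 6 primary shares of $99,000. Yevgeni takes one such share ($99,000).
The children's combined portion ($495,000) is divided into 5 shares of $99,000: Kenji, Ruthie, Harun, and Dagny each take $99,000; Nadia's $99,000 share passes to Nadia's issue.
Nadia's share ($99,000) is divided into 3 shares of $33,000: Yseult, Jana, and Vidar each take $33,000.

Jana receives $33,000.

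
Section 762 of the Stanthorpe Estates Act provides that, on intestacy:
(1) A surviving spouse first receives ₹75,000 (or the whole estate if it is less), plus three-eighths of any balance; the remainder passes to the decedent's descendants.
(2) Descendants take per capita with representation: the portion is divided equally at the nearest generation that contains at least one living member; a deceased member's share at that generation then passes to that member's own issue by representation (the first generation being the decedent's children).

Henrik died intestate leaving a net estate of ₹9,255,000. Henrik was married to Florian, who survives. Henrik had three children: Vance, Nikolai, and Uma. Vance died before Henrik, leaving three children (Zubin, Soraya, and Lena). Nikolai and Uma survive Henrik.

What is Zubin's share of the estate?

Florian first takes ₹75,000, leaving a balance of ₹9,180,000. Florian then takes three-eighths of the balance (₹3,442,500), for a total of ₹3,517,500. The remaining ₹5,737,500 passes to the descendants.
The descendants' portion (₹5,737,500) is divided into 3 shares of ₹1,912,500: Nikolai and Uma each take ₹1,912,500; Vance's ₹1,912,500 share passes to Vance's issue.
Vance's share (₹1,912,500) is divided into 3 shares of ₹637,500: Zubin, Soraya, and Lena each take ₹637,500.

Zubin receives ₹637,500.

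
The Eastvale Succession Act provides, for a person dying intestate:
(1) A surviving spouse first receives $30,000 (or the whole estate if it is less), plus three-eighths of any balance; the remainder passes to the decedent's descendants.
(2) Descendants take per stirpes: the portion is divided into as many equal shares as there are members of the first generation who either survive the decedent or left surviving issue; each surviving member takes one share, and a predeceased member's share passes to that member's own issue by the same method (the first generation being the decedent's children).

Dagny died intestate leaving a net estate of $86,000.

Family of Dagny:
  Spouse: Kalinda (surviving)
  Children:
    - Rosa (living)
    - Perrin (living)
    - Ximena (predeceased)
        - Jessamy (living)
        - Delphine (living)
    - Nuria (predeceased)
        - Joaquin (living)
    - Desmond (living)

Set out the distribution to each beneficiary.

Kalinda: $51,000; Rosa: $7,000; Perrin: $7,000; Jessamy: $3,500; Delphine: $3,500; Joaquin: $7,000; Desmond: $7,000

Kalinda first takes $30,000, leaving a balance of $56,000. Kalinda then takes three-eighths of the balance ($21,000), for a total of $51,000. The remaining $35,000 passes to the descendants.
The descendants' portion ($35,000) is divided into 5 shares of $7,000: Rosa, Perrin, and Desmond each take $7,000; Ximena's $7,000 share passes to Ximena's issue; Nuria's $7,000 share passes to Nuria's issue.
Ximena's share ($7,000) is divided into 2 shares of $3,500: Jessamy and Delphine each take $3,500.
Nuria's share ($7,000) passes entirely to Joaquin.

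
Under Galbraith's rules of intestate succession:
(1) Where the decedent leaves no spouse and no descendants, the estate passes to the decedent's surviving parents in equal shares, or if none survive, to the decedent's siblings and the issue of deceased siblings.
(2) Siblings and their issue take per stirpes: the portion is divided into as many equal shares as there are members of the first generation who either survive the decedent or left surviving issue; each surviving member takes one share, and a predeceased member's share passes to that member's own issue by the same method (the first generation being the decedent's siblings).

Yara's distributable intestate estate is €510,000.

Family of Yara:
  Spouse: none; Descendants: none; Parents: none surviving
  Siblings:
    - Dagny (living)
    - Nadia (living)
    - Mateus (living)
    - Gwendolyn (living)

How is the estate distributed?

The entire €510,000 passes to the siblings and their issue.
That amount (€510,000) is divided into 4 shares of €127,500: Dagny, Nadia, Mateus, and Gwendolyn each take €127,500.

Dagny: €127,500; Nadia: €127,500; Mateus: €127,500; Gwendolyn: €127,500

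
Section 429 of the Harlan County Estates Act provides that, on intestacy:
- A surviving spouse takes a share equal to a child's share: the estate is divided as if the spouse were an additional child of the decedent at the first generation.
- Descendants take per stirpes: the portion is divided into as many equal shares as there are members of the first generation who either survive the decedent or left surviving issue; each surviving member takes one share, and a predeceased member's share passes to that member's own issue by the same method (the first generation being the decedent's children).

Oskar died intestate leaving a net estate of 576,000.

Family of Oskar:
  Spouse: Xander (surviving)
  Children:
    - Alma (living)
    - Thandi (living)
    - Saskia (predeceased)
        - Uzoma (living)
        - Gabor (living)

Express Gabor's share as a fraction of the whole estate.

Gabor receives 1/8 of the estate.

The spouse counts as an additional share at the children's level, so there are 4 primary shares of 144,000. Xander takes one such share (144,000).
The children's combined portion (432,000) is divided into 3 shares of 144,000: Alma and Thandi each take 144,000; Saskia's 144,000 share passes to Saskia's issue.
Saskia's share (144,000) is divided into 2 shares of 72,000: Uzoma and Gabor each take 72,000.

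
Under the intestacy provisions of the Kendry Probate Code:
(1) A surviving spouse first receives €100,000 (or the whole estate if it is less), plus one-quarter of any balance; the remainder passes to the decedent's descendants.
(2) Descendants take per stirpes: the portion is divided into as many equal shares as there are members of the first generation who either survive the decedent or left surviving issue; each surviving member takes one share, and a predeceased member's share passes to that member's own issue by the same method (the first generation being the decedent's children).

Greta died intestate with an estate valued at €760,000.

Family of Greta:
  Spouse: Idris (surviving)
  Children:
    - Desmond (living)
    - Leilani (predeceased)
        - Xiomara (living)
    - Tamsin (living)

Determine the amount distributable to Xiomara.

Idris first takes €100,000, leaving a balance of €660,000. Idris then takes one-quarter of the balance (€165,000), for a total of €265,000. The remaining €495,000 passes to the descendants.
The descendants' portion (€495,000) is divided into 3 shares of €165,000: Desmond and Tamsin each take €165,000; Leilani's €165,000 share passes to Leilani's issue.
Leilani's share (€165,000) passes entirely to Xiomara.

Xiomara receives €165,000.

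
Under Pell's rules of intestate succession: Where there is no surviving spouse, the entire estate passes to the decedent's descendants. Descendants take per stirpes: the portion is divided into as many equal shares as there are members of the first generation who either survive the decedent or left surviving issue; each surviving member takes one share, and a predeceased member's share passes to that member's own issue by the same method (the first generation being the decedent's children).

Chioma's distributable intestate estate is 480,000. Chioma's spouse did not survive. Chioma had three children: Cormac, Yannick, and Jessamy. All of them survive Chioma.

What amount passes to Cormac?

Cormac receives 160,000.

The entire 480,000 passes to the descendants.
That amount (480,000) is divided into 3 shares of 160,000: Cormac, Yannick, and Jessamy each take 160,000.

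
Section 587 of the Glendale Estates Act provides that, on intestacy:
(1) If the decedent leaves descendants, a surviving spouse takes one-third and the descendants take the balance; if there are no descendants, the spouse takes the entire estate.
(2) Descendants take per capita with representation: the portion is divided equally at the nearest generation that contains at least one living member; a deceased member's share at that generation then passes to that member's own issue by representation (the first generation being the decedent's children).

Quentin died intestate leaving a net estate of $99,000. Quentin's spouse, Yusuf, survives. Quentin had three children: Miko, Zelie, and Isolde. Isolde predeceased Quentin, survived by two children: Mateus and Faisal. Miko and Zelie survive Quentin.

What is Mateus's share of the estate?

Yusuf takes one-third of $99,000 = $33,000. The remaining $66,000 passes to the descendants.
The descendants' portion ($66,000) is divided into 3 shares of $22,000: Miko and Zelie each take $22,000; Isolde's $22,000 share passes to Isolde's issue.
Isolde's share ($22,000) is divided into 2 shares of $11,000: Mateus and Faisal each take $11,000.

Mateus receives $11,000.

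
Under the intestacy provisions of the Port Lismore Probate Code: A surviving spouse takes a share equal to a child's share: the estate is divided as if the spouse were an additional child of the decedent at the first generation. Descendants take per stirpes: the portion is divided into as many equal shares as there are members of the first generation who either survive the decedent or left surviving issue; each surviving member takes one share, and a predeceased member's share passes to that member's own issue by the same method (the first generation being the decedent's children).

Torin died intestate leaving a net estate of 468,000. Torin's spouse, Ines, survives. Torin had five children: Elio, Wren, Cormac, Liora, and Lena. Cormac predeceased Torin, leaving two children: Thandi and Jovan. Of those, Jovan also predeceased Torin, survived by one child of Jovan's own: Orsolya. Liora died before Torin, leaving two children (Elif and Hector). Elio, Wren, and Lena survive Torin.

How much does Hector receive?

The spouse counts as an additional share at the children's level, so there are 6 primary shares of 78,000. Ines takes one such share (78,000).
The children's combined portion (390,000) is divided into 5 shares of 78,000: Elio, Wren, and Lena each take 78,000; Cormac's 78,000 share passes to Cormac's issue; Liora's 78,000 share passes to Liora's issue.
Cormac's share (78,000) is divided into 2 shares of 39,000: Thandi takes 39,000; Jovan's 39,000 share passes to Jovan's issue.
Jovan's share (39,000) passes entirely to Orsolya.
Liora's share (78,000) is divided into 2 shares of 39,000: Elif and Hector each take 39,000.

Hector receives 39,000.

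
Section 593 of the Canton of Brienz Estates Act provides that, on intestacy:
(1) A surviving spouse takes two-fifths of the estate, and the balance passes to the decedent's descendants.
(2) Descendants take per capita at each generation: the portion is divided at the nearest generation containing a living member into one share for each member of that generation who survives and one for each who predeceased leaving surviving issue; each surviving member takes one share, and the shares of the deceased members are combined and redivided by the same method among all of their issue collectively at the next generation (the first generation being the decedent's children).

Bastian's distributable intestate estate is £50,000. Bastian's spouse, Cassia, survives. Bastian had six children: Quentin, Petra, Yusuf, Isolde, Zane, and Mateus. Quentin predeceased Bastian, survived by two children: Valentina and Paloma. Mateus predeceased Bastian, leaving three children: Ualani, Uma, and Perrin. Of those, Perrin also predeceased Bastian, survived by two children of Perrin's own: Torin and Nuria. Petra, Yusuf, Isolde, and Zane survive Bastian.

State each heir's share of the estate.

Cassia: £20,000; Valentina: £2,000; Paloma: £2,000; Petra: £5,000; Yusuf: £5,000; Isolde: £5,000; Zane: £5,000; Ualani: £2,000; Uma: £2,000; Torin: £1,000; Nuria: £1,000

Cassia takes two-fifths of £50,000 = £20,000. The remaining £30,000 passes to the descendants.
The descendants' portion (£30,000) is divided at the children's generation into 6 shares of £5,000. Petra, Yusuf, Isolde, and Zane each take £5,000. The 2 shares of the deceased (Quentin and Mateus) are combined into a pool of £10,000.
That pool (£10,000) is divided at the grandchildren's generation into 5 shares of £2,000. Valentina, Paloma, Ualani, and Uma each take £2,000. The remaining share for the deceased Perrin (£2,000) is carried to the next generation.
That pool (£2,000) is divided at the great-grandchildren's generation equally among Torin and Nuria: £1,000 each.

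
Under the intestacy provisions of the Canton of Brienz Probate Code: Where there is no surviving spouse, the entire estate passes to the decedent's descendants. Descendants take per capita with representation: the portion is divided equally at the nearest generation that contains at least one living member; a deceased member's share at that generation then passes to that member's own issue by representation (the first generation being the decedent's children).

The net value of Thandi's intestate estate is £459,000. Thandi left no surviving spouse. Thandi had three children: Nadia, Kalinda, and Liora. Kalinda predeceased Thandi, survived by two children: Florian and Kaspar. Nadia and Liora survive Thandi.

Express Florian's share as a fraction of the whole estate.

The entire £459,000 passes to the descendants.
That amount (£459,000) is divided into 3 shares of £153,000: Nadia and Liora each take £153,000; Kalinda's £153,000 share passes to Kalinda's issue.
Kalinda's share (£153,000) is divided into 2 shares of £76,500: Florian and Kaspar each take £76,500.

Florian receives 1/6 of the estate.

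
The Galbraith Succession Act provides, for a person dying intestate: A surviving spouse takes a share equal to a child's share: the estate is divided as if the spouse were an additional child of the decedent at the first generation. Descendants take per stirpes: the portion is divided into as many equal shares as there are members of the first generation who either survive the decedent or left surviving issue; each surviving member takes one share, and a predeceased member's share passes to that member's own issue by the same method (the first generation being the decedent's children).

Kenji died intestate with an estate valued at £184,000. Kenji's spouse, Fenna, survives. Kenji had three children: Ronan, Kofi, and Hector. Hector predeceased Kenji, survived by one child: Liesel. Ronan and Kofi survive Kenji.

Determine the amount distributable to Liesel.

Liesel receives £46,000.

The spouse counts as an additional share at the children's level, so there are 4 primary shares of £46,000. Fenna takes one such share (£46,000).
The children's combined portion (£138,000) is divided into 3 shares of £46,000: Ronan and Kofi each take £46,000; Hector's £46,000 share passes to Hector's issue.
Hector's share (£46,000) passes entirely to Liesel.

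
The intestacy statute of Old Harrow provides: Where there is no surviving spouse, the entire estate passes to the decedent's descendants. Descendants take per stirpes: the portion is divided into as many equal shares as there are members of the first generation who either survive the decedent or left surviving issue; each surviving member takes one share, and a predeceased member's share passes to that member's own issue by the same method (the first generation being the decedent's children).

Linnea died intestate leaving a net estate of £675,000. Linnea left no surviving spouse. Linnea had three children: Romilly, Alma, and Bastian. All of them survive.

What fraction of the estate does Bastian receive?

Bastian receives 1/3 of the estate.

The entire £675,000 passes to the descendants.
That amount (£675,000) is divided into 3 shares of £225,000: Romilly, Alma, and Bastian each take £225,000.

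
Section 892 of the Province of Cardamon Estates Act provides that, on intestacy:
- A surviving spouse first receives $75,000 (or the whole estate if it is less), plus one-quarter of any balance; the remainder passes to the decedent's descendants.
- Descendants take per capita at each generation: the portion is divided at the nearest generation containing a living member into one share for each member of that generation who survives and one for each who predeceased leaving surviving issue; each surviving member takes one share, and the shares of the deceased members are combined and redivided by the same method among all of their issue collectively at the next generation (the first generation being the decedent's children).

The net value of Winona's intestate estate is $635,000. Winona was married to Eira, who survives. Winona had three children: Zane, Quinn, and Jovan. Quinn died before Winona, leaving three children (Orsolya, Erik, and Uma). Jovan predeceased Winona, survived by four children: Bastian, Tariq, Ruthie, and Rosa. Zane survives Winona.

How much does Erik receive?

Eira first takes $75,000, leaving a balance of $560,000. Eira then takes one-quarter of the balance ($140,000), for a total of $215,000. The remaining $420,000 passes to the descendants.
The descendants' portion ($420,000) is divided at the children's generation into 3 shares of $140,000. Zane takes $140,000. The 2 shares of the deceased (Quinn and Jovan) are combined into a pool of $280,000.
That pool ($280,000) is divided at the grandchildren's generation equally among Orsolya, Erik, Uma, Bastian, Tariq, Ruthie, and Rosa: $40,000 each.

Erik receives $40,000.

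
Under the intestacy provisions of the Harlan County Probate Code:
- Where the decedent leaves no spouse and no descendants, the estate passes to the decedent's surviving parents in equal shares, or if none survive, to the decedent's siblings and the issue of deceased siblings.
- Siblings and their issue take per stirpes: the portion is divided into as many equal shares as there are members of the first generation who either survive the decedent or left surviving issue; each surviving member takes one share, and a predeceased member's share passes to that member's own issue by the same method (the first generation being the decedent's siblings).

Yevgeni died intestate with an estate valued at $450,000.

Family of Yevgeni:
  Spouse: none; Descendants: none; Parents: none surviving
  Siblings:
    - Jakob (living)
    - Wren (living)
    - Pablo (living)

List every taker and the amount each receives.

Jakob: $150,000; Wren: $150,000; Pablo: $150,000

The entire $450,000 passes to the siblings and their issue.
That amount ($450,000) is divided into 3 shares of $150,000: Jakob, Wren, and Pablo each take $150,000.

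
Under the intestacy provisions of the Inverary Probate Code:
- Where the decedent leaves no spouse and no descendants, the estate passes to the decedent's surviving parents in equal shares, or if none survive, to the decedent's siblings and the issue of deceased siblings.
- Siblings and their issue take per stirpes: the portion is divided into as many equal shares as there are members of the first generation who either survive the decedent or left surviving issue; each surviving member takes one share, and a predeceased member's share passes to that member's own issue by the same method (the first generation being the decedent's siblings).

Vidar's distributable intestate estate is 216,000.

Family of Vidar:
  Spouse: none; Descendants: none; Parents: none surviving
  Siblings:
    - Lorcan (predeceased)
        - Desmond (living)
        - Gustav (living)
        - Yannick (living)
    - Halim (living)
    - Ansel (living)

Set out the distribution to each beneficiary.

The entire 216,000 passes to the siblings and their issue.
That amount (216,000) is divided into 3 shares of 72,000: Halim and Ansel each take 72,000; Lorcan's 72,000 share passes to Lorcan's issue.
Lorcan's share (72,000) is divided into 3 shares of 24,000: Desmond, Gustav, and Yannick each take 24,000.

Desmond: 24,000; Gustav: 24,000; Yannick: 24,000; Halim: 72,000; Ansel: 72,000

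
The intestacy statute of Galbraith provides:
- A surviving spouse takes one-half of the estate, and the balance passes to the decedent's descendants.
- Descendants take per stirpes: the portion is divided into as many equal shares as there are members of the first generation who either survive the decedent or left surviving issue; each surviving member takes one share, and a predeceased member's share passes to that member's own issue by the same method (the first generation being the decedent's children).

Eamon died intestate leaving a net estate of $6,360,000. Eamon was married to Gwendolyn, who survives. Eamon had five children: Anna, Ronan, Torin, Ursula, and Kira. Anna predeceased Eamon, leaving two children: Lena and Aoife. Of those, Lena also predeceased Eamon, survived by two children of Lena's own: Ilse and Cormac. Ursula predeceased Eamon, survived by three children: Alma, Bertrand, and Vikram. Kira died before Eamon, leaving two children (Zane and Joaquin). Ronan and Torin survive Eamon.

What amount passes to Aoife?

Gwendolyn takes one-half of $6,360,000 = $3,180,000. The remaining $3,180,000 passes to the descendants.
The descendants' portion ($3,180,000) is divided into 5 shares of $636,000: Ronan and Torin each take $636,000; Anna's $636,000 share passes to Anna's issue; Ursula's $636,000 share passes to Ursula's issue; Kira's $636,000 share passes to Kira's issue.
Anna's share ($636,000) is divided into 2 shares of $318,000: Aoife takes $318,000; Lena's $318,000 share passes to Lena's issue.
Lena's share ($318,000) is divided into 2 shares of $159,000: Ilse and Cormac each take $159,000.
Ursula's share ($636,000) is divided into 3 shares of $212,000: Alma, Bertrand, and Vikram each take $212,000.
Kira's share ($636,000) is divided into 2 shares of $318,000: Zane and Joaquin each take $318,000.

Aoife receives $318,000.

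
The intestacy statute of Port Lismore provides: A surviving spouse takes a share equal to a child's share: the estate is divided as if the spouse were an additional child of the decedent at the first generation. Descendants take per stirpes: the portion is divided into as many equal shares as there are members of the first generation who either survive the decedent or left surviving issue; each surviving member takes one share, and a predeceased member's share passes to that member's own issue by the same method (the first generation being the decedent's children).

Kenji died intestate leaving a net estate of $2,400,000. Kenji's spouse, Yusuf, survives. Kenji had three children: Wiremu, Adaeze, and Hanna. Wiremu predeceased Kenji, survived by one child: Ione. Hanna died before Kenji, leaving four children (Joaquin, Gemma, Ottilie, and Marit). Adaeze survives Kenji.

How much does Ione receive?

The spouse counts as an additional share at the children's level, so there are 4 primary shares of $600,000. Yusuf takes one such share ($600,000).
The children's combined portion ($1,800,000) is divided into 3 shares of $600,000: Adaeze takes $600,000; Wiremu's $600,000 share passes to Wiremu's issue; Hanna's $600,000 share passes to Hanna's issue.
Wiremu's share ($600,000) passes entirely to Ione.
Hanna's share ($600,000) is divided into 4 shares of $150,000: Joaquin, Gemma, Ottilie, and Marit each take $150,000.

Ione receives $600,000.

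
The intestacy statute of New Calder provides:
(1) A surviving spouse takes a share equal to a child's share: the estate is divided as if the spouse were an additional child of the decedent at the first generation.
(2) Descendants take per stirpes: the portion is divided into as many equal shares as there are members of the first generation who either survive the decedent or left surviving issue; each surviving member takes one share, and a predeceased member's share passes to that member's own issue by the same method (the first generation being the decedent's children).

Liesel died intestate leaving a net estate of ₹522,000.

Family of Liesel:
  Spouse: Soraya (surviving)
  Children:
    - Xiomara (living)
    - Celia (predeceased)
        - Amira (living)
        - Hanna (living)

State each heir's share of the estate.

The spouse counts as an additional share at the children's level, so there are 3 primary shares of ₹174,000. Soraya takes one such share (₹174,000).
The children's combined portion (₹348,000) is divided into 2 shares of ₹174,000: Xiomara takes ₹174,000; Celia's ₹174,000 share passes to Celia's issue.
Celia's share (₹174,000) is divided into 2 shares of ₹87,000: Amira and Hanna each take ₹87,000.

Soraya: ₹174,000; Xiomara: ₹174,000; Amira: ₹87,000; Hanna: ₹87,000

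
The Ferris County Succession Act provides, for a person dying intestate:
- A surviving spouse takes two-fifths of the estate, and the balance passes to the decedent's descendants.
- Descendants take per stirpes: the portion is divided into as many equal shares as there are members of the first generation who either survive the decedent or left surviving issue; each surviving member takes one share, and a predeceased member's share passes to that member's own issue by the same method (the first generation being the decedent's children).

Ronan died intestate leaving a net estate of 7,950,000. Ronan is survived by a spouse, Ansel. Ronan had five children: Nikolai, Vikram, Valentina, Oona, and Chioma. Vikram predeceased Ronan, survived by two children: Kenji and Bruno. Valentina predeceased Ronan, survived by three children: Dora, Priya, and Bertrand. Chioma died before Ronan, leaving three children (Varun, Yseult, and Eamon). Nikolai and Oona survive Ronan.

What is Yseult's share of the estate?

Ansel takes two-fifths of 7,950,000 = 3,180,000. The remaining 4,770,000 passes to the descendants.
The descendants' portion (4,770,000) is divided into 5 shares of 954,000: Nikolai and Oona each take 954,000; Vikram's 954,000 share passes to Vikram's issue; Valentina's 954,000 share passes to Valentina's issue; Chioma's 954,000 share passes to Chioma's issue.
Vikram's share (954,000) is divided into 2 shares of 477,000: Kenji and Bruno each take 477,000.
Valentina's share (954,000) is divided into 3 shares of 318,000: Dora, Priya, and Bertrand each take 318,000.
Chioma's share (954,000) is divided into 3 shares of 318,000: Varun, Yseult, and Eamon each take 318,000.

Yseult receives 318,000.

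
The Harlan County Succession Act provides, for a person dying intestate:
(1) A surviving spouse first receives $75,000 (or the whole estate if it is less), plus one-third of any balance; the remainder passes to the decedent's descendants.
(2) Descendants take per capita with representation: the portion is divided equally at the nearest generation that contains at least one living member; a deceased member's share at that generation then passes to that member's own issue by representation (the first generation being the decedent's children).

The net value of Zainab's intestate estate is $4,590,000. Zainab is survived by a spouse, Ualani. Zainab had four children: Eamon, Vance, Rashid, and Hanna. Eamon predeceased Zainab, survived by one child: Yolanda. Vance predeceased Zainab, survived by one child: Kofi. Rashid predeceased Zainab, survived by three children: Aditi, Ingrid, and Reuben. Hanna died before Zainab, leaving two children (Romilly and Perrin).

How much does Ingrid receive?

Ingrid receives $430,000.

Ualani first takes $75,000, leaving a balance of $4,515,000. Ualani then takes one-third of the balance ($1,505,000), for a total of $1,580,000. The remaining $3,010,000 passes to the descendants.
No child survives, so the initial division is made at the grandchildren's generation.
The descendants' portion ($3,010,000) is divided into 7 shares of $430,000: Yolanda, Kofi, Aditi, Ingrid, Reuben, Romilly, and Perrin each take $430,000.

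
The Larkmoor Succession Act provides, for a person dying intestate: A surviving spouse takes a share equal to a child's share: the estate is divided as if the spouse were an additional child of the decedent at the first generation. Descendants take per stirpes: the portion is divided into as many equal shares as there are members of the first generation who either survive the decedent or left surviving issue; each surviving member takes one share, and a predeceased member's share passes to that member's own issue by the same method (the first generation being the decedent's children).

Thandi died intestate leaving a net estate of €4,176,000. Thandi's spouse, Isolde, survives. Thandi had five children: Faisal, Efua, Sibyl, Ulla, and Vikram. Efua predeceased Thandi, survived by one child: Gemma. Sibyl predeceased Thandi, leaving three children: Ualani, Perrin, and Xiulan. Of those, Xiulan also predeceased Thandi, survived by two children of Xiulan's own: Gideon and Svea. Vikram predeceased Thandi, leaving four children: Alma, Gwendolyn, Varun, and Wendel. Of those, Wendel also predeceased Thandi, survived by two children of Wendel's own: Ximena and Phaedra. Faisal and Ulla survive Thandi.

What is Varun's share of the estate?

Varun receives €174,000.

The spouse counts as an additional share at the children's level, so there are 6 primary shares of €696,000. Isolde takes one such share (€696,000).
The children's combined portion (€3,480,000) is divided into 5 shares of €696,000: Faisal and Ulla each take €696,000; Efua's €696,000 share passes to Efua's issue; Sibyl's €696,000 share passes to Sibyl's issue; Vikram's €696,000 share passes to Vikram's issue.
Efua's share (€696,000) passes entirely to Gemma.
Sibyl's share (€696,000) is divided into 3 shares of €232,000: Ualani and Perrin each take €232,000; Xiulan's €232,000 share passes to Xiulan's issue.
Xiulan's share (€232,000) is divided into 2 shares of €116,000: Gideon and Svea each take €116,000.
Vikram's share (€696,000) is divided into 4 shares of €174,000: Alma, Gwendolyn, and Varun each take €174,000; Wendel's €174,000 share passes to Wendel's issue.
Wendel's share (€174,000) is divided into 2 shares of €87,000: Ximena and Phaedra each take €87,000.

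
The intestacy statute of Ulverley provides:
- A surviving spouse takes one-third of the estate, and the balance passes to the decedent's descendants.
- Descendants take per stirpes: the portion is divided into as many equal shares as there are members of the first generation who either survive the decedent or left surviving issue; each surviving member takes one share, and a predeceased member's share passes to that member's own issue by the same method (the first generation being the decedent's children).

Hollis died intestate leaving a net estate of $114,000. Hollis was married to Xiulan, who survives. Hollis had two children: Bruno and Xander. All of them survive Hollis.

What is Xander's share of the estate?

Xiulan takes one-third of $114,000 = $38,000. The remaining $76,000 passes to the descendants.
The descendants' portion ($76,000) is divided into 2 shares of $38,000: Bruno and Xander each take $38,000.

Xander receives $38,000.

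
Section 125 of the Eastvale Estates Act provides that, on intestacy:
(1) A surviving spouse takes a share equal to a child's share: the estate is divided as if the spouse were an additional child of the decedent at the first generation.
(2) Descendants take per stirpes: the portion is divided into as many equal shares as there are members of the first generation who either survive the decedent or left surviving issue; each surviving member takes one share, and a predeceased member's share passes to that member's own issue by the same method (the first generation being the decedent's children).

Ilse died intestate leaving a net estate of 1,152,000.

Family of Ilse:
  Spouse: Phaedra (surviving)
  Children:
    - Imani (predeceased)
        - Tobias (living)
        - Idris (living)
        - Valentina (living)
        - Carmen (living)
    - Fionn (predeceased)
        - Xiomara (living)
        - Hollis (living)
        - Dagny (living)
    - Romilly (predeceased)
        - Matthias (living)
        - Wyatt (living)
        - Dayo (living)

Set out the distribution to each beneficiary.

The spouse counts as an additional share at the children's level, so there are 4 primary shares of 288,000. Phaedra takes one such share (288,000).
The children's combined portion (864,000) is divided into 3 shares of 288,000: Imani's 288,000 share passes to Imani's issue; Fionn's 288,000 share passes to Fionn's issue; Romilly's 288,000 share passes to Romilly's issue.
Imani's share (288,000) is divided into 4 shares of 72,000: Tobias, Idris, Valentina, and Carmen each take 72,000.
Fionn's share (288,000) is divided into 3 shares of 96,000: Xiomara, Hollis, and Dagny each take 96,000.
Romilly's share (288,000) is divided into 3 shares of 96,000: Matthias, Wyatt, and Dayo each take 96,000.

Phaedra: 288,000; Tobias: 72,000; Idris: 72,000; Valentina: 72,000; Carmen: 72,000; Xiomara: 96,000; Hollis: 96,000; Dagny: 96,000; Matthias: 96,000; Wyatt: 96,000; Dayo: 96,000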